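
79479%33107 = 13265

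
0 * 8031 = 0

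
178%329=178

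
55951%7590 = 2821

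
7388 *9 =66492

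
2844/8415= 316/935 = 0.34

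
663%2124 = 663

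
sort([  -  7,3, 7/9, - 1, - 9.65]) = [ - 9.65,  -  7, - 1, 7/9, 3]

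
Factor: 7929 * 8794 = 69727626 = 2^1*  3^2*881^1 * 4397^1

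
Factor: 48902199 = 3^1*53^1 *457^1*673^1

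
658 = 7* 94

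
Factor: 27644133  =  3^1  *11^1*67^1* 12503^1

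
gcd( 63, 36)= 9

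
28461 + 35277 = 63738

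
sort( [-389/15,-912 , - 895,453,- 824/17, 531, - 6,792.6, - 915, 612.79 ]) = [-915,-912, - 895, - 824/17, - 389/15, - 6, 453 , 531,  612.79,  792.6]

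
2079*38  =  79002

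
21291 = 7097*3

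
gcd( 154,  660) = 22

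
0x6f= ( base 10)111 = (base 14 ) 7d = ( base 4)1233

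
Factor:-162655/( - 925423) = 5^1 * 32531^1*925423^(-1 ) 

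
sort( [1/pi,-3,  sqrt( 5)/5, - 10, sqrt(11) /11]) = [-10, - 3,sqrt(11 ) /11,1/pi,sqrt (5 ) /5]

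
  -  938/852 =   -  2 + 383/426= -  1.10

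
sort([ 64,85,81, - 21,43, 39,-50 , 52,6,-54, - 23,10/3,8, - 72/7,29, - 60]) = [ - 60 , - 54, - 50, - 23, - 21, - 72/7, 10/3,6,8  ,  29, 39,  43,52 , 64,81 , 85] 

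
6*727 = 4362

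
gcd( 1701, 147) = 21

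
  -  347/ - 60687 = 347/60687 = 0.01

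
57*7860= 448020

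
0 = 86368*0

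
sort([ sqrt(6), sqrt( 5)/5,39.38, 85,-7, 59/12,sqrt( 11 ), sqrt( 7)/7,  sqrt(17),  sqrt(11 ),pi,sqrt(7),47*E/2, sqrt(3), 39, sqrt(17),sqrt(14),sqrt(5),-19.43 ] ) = [ - 19.43, - 7,sqrt(7 )/7,sqrt ( 5)/5, sqrt(3),sqrt(5),sqrt(6),sqrt( 7),pi , sqrt(11 ),sqrt(11), sqrt ( 14),sqrt(17), sqrt(17),59/12,39,39.38, 47*E/2,85 ] 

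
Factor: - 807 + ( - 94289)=  -  95096 = -2^3 * 11887^1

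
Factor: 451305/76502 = 2^(-1 )*3^3*5^1*29^( - 1)*1319^( - 1 )*3343^1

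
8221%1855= 801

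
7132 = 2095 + 5037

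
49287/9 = 5476 + 1/3 = 5476.33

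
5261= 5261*1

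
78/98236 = 39/49118 = 0.00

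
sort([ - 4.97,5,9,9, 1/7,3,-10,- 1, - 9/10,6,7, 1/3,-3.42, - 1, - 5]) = [- 10, - 5, - 4.97, - 3.42, - 1,  -  1, -9/10, 1/7 , 1/3,3,  5,6, 7, 9,9]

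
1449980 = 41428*35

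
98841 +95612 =194453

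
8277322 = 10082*821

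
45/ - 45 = - 1 + 0/1 =- 1.00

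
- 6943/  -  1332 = 6943/1332  =  5.21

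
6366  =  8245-1879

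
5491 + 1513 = 7004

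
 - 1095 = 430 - 1525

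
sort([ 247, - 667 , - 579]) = [- 667,-579, 247 ] 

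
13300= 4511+8789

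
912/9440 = 57/590 =0.10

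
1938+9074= 11012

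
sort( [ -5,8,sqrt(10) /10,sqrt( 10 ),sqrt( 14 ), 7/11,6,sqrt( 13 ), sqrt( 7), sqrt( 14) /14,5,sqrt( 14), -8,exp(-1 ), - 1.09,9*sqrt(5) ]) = [ - 8, - 5, - 1.09,sqrt( 14)/14,sqrt(10)/10 , exp( - 1),  7/11,sqrt (7),sqrt( 10), sqrt( 13),sqrt( 14 ),sqrt( 14),5,6,8, 9  *  sqrt ( 5)] 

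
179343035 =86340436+93002599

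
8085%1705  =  1265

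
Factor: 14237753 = 29^1*490957^1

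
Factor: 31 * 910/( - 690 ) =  - 2821/69 = -3^( - 1) * 7^1 *13^1 * 23^ ( - 1)* 31^1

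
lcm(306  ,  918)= 918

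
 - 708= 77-785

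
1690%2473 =1690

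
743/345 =2  +  53/345= 2.15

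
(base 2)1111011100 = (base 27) 19G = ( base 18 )30g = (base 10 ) 988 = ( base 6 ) 4324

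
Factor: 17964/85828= 9/43 = 3^2*43^( - 1)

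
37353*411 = 15352083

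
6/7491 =2/2497= 0.00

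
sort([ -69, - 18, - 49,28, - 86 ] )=[ - 86, - 69, - 49, - 18, 28 ]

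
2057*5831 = 11994367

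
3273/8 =3273/8 = 409.12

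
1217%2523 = 1217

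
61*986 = 60146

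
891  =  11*81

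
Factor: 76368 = 2^4*3^1 * 37^1*43^1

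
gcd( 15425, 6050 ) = 25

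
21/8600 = 21/8600= 0.00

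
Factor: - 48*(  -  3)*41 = 2^4 * 3^2 * 41^1 = 5904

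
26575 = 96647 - 70072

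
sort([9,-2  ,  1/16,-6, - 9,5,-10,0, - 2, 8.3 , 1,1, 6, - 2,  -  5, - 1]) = [- 10,-9, - 6,-5,-2,-2,-2, - 1 , 0, 1/16 , 1 , 1  ,  5,6, 8.3, 9 ]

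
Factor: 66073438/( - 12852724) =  - 33036719/6426362 = -  2^( - 1) * 31^ ( - 1 )* 103651^( - 1 )*33036719^1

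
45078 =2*22539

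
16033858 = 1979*8102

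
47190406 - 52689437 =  - 5499031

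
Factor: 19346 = 2^1*17^1*569^1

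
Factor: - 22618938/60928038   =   - 3^(-3)*47^1*80209^1*376099^( - 1 )=- 3769823/10154673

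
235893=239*987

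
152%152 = 0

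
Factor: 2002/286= 7^1 = 7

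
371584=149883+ 221701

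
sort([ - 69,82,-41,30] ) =[ - 69, -41, 30,82 ] 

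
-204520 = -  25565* 8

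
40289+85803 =126092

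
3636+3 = 3639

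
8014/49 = 8014/49 = 163.55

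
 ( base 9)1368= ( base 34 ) ue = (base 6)4442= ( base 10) 1034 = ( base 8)2012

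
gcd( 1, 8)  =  1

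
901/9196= 901/9196 = 0.10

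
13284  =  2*6642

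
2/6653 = 2/6653= 0.00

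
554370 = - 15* ( - 36958)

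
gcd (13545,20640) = 645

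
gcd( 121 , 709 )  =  1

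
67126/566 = 33563/283 = 118.60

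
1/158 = 1/158 = 0.01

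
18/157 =18/157 = 0.11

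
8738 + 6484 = 15222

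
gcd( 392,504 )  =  56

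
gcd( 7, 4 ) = 1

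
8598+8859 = 17457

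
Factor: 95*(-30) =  - 2850 = - 2^1*3^1*5^2*  19^1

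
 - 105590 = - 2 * 52795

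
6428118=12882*499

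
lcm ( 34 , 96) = 1632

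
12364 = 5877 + 6487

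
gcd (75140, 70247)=1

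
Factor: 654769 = 563^1 *1163^1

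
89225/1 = 89225  =  89225.00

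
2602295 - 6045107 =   -  3442812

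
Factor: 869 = 11^1*79^1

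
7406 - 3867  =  3539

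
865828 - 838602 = 27226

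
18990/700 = 27 + 9/70 = 27.13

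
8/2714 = 4/1357 = 0.00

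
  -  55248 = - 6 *9208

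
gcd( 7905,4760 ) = 85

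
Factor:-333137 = -7^1*47591^1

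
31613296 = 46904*674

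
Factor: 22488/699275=2^3*3^1*5^( - 2)* 83^( - 1 )*337^( - 1)*937^1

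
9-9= 0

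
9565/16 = 9565/16 = 597.81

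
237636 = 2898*82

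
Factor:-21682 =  - 2^1*37^1 * 293^1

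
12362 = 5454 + 6908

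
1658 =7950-6292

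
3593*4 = 14372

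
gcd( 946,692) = 2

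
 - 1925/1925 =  -1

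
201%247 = 201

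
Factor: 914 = 2^1*457^1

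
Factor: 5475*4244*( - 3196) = -2^4 *3^1*5^2 *17^1*47^1 *73^1*1061^1 = - 74261936400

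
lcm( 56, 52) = 728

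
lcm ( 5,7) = 35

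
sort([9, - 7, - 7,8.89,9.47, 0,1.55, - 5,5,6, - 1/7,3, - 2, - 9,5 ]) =[ - 9,-7, - 7,-5, - 2, - 1/7, 0,  1.55,3,5,5, 6,8.89,9, 9.47 ] 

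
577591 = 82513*7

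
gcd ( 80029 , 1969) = 1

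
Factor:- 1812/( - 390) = 302/65 = 2^1*5^( - 1)*13^( - 1)*151^1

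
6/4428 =1/738 = 0.00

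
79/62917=79/62917 = 0.00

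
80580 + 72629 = 153209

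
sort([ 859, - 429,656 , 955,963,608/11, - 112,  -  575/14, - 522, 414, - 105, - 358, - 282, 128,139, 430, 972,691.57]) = [ - 522,-429,-358,-282 ,  -  112, - 105, -575/14, 608/11,128,139,414,430, 656,691.57,859,  955, 963,972 ] 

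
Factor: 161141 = 161141^1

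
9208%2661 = 1225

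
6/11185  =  6/11185 =0.00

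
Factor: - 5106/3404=-2^(  -  1 )*3^1 = - 3/2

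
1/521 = 1/521 = 0.00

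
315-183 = 132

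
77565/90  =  5171/6 = 861.83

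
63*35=2205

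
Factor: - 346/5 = -2^1*5^( - 1)*173^1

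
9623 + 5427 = 15050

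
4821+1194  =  6015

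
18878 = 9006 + 9872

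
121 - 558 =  - 437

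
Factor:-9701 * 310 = -2^1 *5^1 * 31^1*89^1*109^1=-3007310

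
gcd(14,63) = 7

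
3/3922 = 3/3922=0.00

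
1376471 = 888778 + 487693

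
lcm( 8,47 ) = 376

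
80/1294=40/647 = 0.06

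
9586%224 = 178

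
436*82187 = 35833532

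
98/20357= 98/20357=0.00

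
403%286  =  117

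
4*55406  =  221624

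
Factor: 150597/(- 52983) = -577/203  =  -7^ (-1)*29^( - 1)*577^1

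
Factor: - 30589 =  - 13^2*181^1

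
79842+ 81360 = 161202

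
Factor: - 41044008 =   -  2^3 * 3^1*1710167^1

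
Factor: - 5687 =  - 11^2 * 47^1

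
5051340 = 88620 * 57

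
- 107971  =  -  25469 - 82502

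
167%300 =167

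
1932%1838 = 94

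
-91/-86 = 1 + 5/86=1.06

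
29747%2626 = 861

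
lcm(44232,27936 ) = 530784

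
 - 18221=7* ( - 2603) 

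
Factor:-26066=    - 2^1*13033^1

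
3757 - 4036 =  -279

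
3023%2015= 1008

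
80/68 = 1  +  3/17 = 1.18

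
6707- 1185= 5522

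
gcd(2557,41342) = 1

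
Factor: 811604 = 2^2 *19^1*59^1*181^1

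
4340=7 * 620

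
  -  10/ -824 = 5/412 = 0.01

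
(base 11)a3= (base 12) 95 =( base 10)113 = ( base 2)1110001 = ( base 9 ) 135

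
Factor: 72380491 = 29^1*151^1*16529^1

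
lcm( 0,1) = 0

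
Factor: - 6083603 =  - 17^1*357859^1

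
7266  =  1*7266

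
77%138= 77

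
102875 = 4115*25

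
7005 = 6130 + 875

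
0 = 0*11844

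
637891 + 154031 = 791922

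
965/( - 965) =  -1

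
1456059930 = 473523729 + 982536201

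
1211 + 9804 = 11015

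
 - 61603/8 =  - 61603/8 = -  7700.38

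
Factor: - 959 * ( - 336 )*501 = 2^4*3^2*7^2*137^1*167^1 = 161434224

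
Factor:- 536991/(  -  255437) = 3^1*281^1*401^( - 1 ) = 843/401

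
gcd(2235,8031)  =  3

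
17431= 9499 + 7932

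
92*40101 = 3689292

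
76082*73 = 5553986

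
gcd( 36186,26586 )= 6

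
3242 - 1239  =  2003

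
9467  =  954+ 8513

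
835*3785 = 3160475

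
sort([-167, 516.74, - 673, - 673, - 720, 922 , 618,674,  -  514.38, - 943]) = [ - 943, - 720,-673, - 673, - 514.38,-167,516.74, 618,674,922]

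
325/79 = 325/79=4.11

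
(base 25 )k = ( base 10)20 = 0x14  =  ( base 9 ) 22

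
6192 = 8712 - 2520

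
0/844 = 0=0.00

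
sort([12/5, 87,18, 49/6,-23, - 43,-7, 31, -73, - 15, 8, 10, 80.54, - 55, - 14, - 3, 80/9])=[ - 73,-55, - 43, - 23, - 15,  -  14, - 7,-3, 12/5, 8, 49/6, 80/9,10, 18, 31,  80.54, 87]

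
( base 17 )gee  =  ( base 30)5CG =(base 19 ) D9C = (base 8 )11414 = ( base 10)4876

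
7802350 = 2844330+4958020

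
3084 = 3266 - 182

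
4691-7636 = -2945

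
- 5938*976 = -5795488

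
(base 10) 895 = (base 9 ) 1204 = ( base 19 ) 292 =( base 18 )2dd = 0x37F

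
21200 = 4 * 5300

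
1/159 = 1/159 = 0.01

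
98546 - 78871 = 19675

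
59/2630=59/2630 = 0.02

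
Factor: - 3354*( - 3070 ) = 10296780= 2^2  *  3^1 * 5^1*13^1*43^1*307^1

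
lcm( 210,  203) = 6090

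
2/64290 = 1/32145 = 0.00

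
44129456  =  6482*6808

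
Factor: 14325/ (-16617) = -5^2*29^ ( -1)= - 25/29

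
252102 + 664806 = 916908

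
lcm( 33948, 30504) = 2104776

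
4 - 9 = - 5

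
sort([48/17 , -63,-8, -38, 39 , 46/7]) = [-63,  -  38,- 8 , 48/17, 46/7,39]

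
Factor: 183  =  3^1*  61^1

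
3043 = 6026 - 2983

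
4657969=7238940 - 2580971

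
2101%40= 21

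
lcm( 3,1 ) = 3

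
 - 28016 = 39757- 67773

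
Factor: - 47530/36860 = -2^ (- 1)*7^2 *19^ (-1) = -  49/38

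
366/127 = 366/127=2.88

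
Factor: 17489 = 17489^1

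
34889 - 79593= - 44704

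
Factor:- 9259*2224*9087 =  - 2^4*3^1*13^1 *47^1*139^1*197^1*233^1 =- 187119649392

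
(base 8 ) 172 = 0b1111010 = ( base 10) 122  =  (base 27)4E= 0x7a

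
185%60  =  5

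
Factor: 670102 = 2^1*335051^1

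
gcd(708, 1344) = 12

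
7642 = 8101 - 459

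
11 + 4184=4195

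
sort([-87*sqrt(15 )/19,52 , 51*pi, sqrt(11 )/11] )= [- 87*sqrt( 15)/19,sqrt(11 ) /11,52, 51 * pi] 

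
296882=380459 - 83577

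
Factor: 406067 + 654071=1060138 = 2^1*31^1*17099^1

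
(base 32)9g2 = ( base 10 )9730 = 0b10011000000010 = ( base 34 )8E6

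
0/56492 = 0   =  0.00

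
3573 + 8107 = 11680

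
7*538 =3766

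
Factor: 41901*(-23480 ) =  - 983835480 = -2^3 * 3^1*5^1*587^1*13967^1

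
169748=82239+87509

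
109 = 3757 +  - 3648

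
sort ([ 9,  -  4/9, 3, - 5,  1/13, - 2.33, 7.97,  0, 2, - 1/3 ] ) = [  -  5,-2.33, - 4/9,-1/3, 0,1/13,2,3,7.97, 9 ] 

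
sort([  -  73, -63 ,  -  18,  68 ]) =[  -  73,-63, - 18, 68 ]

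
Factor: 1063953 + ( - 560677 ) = 2^2*47^1*2677^1 = 503276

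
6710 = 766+5944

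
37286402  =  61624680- 24338278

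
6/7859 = 6/7859 = 0.00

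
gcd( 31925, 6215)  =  5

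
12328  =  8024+4304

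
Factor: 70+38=108 = 2^2 * 3^3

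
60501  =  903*67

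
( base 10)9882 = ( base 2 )10011010011010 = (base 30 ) ATC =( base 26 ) eg2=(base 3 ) 111120000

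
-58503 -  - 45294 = -13209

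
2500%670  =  490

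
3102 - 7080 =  - 3978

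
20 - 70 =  - 50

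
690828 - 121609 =569219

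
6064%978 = 196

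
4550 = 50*91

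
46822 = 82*571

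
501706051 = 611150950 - 109444899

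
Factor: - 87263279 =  - 37^1 *67^1*35201^1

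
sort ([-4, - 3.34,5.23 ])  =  [ - 4, - 3.34,5.23]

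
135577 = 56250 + 79327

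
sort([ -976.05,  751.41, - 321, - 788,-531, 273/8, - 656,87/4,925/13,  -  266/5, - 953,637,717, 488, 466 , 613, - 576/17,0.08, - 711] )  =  [ - 976.05, - 953,- 788, - 711, - 656,  -  531 , - 321 , - 266/5, - 576/17, 0.08,  87/4, 273/8,925/13, 466, 488,613,  637,717,751.41]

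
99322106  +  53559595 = 152881701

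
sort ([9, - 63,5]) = [ - 63, 5 , 9 ] 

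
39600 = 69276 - 29676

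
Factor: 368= 2^4*23^1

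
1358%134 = 18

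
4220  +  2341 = 6561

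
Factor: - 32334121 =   -  457^1*70753^1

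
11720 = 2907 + 8813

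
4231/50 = 4231/50 = 84.62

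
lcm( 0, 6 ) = 0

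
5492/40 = 137 + 3/10 = 137.30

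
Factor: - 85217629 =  - 7^1*1483^1*8209^1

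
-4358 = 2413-6771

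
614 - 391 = 223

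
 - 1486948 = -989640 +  - 497308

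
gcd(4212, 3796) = 52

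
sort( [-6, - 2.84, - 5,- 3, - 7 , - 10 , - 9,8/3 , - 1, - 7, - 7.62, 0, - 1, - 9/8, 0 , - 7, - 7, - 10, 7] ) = [-10 , -10,  -  9, - 7.62, -7,  -  7, - 7, - 7,- 6, - 5, - 3, - 2.84, - 9/8, - 1 , - 1,0 , 0,8/3 , 7]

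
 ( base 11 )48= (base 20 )2C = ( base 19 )2e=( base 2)110100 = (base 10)52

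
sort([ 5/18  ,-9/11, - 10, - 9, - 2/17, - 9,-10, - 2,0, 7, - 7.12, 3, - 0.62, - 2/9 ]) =[-10,- 10, - 9 ,-9, - 7.12, - 2 , - 9/11  , - 0.62, -2/9, - 2/17,0,5/18, 3, 7] 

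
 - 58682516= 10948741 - 69631257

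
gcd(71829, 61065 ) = 207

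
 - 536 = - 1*536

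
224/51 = 224/51 = 4.39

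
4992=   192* 26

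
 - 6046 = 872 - 6918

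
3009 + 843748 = 846757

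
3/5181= 1/1727 = 0.00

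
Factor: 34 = 2^1 * 17^1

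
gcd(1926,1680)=6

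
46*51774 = 2381604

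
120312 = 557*216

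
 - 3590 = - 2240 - 1350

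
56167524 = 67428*833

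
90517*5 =452585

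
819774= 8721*94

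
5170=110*47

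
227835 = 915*249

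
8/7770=4/3885 = 0.00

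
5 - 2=3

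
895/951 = 895/951=0.94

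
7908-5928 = 1980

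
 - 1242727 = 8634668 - 9877395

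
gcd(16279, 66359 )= 1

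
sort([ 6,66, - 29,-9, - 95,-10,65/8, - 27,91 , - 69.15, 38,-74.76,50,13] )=[ - 95, -74.76,- 69.15, - 29, - 27,-10, - 9,6,65/8,13,38,50 , 66, 91]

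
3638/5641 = 3638/5641 =0.64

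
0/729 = 0 = 0.00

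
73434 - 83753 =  - 10319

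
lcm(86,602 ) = 602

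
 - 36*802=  - 28872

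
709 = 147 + 562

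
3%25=3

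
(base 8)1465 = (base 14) 429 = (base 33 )OT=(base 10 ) 821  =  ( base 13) 4b2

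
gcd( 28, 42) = 14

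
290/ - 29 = - 10 + 0/1   =  - 10.00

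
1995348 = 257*7764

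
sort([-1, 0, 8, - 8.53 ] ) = [ - 8.53,-1,0, 8 ]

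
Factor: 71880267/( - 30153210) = -23960089/10051070 = -2^( - 1 )*5^ (-1) * 17^1*23^1*233^1*263^1*1005107^( - 1)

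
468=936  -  468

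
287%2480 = 287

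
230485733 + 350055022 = 580540755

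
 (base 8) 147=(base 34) 31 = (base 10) 103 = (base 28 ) 3J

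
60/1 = 60 = 60.00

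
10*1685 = 16850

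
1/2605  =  1/2605 =0.00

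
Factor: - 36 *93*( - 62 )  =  207576 = 2^3  *3^3 * 31^2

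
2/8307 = 2/8307 =0.00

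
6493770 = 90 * 72153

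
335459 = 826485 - 491026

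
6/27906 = 1/4651 = 0.00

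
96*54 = 5184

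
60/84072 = 5/7006 = 0.00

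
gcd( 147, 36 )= 3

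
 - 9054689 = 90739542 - 99794231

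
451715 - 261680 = 190035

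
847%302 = 243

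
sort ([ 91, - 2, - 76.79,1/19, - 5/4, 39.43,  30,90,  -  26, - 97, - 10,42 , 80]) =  [ - 97, - 76.79, - 26,- 10, - 2, - 5/4,1/19 , 30, 39.43 , 42,80, 90,91] 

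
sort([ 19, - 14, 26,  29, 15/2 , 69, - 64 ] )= [ - 64, - 14,15/2 , 19,26  ,  29, 69]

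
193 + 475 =668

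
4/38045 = 4/38045= 0.00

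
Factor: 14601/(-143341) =  -  93/913= - 3^1*11^ (-1 ) * 31^1*83^( - 1)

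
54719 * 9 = 492471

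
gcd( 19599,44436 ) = 3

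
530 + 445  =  975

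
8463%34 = 31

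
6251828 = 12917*484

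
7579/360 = 21 + 19/360 = 21.05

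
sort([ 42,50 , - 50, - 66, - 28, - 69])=[ - 69, -66,-50, - 28,42,50]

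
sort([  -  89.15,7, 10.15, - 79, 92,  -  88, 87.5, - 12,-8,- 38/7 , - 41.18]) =[ - 89.15, - 88,  -  79,- 41.18,-12, - 8, - 38/7,7, 10.15 , 87.5,92 ]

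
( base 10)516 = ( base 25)KG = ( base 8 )1004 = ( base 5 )4031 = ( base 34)f6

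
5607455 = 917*6115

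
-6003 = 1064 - 7067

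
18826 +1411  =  20237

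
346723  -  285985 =60738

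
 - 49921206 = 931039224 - 980960430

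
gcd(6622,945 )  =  7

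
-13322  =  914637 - 927959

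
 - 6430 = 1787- 8217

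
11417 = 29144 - 17727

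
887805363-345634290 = 542171073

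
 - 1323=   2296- 3619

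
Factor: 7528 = 2^3*941^1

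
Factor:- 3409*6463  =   -7^1 * 23^1 * 281^1*487^1= - 22032367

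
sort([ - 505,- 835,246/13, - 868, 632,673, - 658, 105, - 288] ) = [ - 868, - 835,- 658, - 505, - 288, 246/13,105, 632,  673 ]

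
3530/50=70 + 3/5= 70.60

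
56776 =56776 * 1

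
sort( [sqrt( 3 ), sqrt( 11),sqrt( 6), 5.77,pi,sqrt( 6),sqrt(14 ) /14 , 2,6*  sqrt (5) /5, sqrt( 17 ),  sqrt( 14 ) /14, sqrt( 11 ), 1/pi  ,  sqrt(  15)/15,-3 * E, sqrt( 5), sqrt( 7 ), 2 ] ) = [ - 3 *E, sqrt(15)/15, sqrt(14)/14, sqrt(14 ) /14,1/pi, sqrt(3 ),2,2, sqrt (5), sqrt ( 6 ),sqrt( 6 ), sqrt(7 ), 6 * sqrt(5) /5, pi,sqrt( 11),sqrt( 11), sqrt( 17)  ,  5.77 ]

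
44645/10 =8929/2 = 4464.50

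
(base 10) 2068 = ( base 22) 460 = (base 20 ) 538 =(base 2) 100000010100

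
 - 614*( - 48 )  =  29472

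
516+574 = 1090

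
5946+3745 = 9691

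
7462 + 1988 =9450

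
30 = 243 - 213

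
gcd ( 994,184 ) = 2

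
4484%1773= 938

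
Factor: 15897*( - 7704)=-2^3*3^3*7^1*107^1*757^1= -  122470488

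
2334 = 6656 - 4322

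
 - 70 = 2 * ( - 35 ) 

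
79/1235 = 79/1235 = 0.06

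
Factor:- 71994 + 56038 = -2^2*3989^1 = -15956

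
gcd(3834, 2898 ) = 18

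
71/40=71/40 = 1.77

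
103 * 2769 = 285207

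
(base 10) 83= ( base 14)5d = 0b1010011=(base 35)2d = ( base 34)2F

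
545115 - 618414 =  - 73299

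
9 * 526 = 4734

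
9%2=1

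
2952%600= 552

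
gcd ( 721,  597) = 1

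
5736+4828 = 10564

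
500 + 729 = 1229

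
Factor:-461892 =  - 2^2*3^1* 61^1*631^1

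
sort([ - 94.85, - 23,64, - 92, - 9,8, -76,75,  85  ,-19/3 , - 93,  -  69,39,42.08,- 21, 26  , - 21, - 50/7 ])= [ - 94.85, - 93, -92, - 76, - 69, - 23, - 21, - 21, - 9,  -  50/7,-19/3,8,26, 39, 42.08, 64,75,85]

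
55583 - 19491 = 36092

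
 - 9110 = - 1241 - 7869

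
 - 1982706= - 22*90123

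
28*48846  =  1367688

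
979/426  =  979/426 = 2.30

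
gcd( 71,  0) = 71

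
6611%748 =627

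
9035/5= 1807 = 1807.00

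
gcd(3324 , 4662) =6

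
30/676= 15/338 = 0.04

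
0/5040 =0 = 0.00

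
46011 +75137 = 121148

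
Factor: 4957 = 4957^1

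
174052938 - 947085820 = - 773032882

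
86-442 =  - 356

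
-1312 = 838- 2150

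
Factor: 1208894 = 2^1*19^1*29^1 * 1097^1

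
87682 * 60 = 5260920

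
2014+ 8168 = 10182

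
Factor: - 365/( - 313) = 5^1*73^1*313^( - 1 )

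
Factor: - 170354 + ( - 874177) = - 3^2*17^1*6827^1 = - 1044531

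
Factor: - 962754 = -2^1*3^1*13^1*12343^1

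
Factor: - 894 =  - 2^1 * 3^1*149^1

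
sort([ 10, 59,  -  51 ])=[ - 51 , 10, 59] 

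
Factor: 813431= 43^1*18917^1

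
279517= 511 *547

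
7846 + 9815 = 17661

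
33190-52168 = -18978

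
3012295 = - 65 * ( - 46343)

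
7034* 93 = 654162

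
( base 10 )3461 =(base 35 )2SV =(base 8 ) 6605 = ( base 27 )4K5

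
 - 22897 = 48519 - 71416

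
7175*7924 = 56854700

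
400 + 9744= 10144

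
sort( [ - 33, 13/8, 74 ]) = [ - 33, 13/8,74 ]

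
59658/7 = 8522 + 4/7 = 8522.57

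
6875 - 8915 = - 2040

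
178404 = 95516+82888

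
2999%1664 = 1335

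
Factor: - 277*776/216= - 26869/27 = - 3^( - 3 )*  97^1*277^1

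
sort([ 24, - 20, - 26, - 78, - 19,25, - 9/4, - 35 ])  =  [ - 78, - 35, - 26, - 20, - 19,  -  9/4, 24,25]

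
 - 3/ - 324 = 1/108= 0.01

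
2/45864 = 1/22932 = 0.00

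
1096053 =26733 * 41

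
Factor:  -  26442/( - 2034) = 13^1 = 13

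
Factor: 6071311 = 6071311^1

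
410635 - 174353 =236282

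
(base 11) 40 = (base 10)44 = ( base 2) 101100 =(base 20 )24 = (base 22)20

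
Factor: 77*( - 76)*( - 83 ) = 485716=2^2*7^1 * 11^1*19^1 *83^1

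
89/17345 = 89/17345  =  0.01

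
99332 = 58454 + 40878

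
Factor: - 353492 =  - 2^2*67^1*1319^1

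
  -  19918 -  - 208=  - 19710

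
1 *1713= 1713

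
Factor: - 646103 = - 646103^1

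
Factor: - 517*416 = -2^5*11^1 * 13^1*47^1 = - 215072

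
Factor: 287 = 7^1*41^1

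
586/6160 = 293/3080 = 0.10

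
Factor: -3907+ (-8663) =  - 12570= -  2^1*3^1*5^1* 419^1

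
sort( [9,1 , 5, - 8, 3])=[ - 8,  1,  3,  5,9 ] 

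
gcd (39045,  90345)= 285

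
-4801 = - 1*4801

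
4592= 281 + 4311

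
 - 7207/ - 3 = 7207/3=2402.33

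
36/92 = 9/23= 0.39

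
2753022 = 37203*74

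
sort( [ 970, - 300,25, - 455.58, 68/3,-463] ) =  [ - 463,  -  455.58,  -  300,  68/3,25, 970 ] 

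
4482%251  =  215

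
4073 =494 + 3579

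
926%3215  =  926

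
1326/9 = 442/3= 147.33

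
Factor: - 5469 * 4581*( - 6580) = 164851957620 = 2^2*3^3*5^1*7^1*47^1 *509^1*1823^1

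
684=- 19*(-36 )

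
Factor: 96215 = 5^1 * 7^1*  2749^1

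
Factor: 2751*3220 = 2^2*3^1*5^1*7^2*23^1*131^1 = 8858220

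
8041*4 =32164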